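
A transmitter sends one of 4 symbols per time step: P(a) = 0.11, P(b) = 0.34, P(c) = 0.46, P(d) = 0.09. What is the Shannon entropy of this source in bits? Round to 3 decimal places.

1.707 bits

H = −Σ pᵢ log₂ pᵢ.
−0.11·log₂(0.11) = 0.3503
−0.34·log₂(0.34) = 0.5292
−0.46·log₂(0.46) = 0.5153
−0.09·log₂(0.09) = 0.3127
Sum ≈ 1.7074 → 1.707 bits.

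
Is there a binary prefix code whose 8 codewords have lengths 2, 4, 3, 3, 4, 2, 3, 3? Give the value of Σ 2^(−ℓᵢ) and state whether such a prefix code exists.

With common denominator 2^4 = 16: Σ 2^(−ℓᵢ) = 4/16 + 1/16 + 2/16 + 2/16 + 1/16 + 4/16 + 2/16 + 2/16 = 18/16 = 1.125.
Kraft's inequality requires Σ ≤ 1; here Σ = 1.125 > 1, so no such prefix code exists.

1.125; no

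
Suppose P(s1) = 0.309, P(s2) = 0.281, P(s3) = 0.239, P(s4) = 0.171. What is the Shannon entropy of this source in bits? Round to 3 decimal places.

1.967 bits

H = −Σ pᵢ log₂ pᵢ.
−0.309·log₂(0.309) = 0.5235
−0.281·log₂(0.281) = 0.5146
−0.239·log₂(0.239) = 0.4935
−0.171·log₂(0.171) = 0.4357
Sum ≈ 1.9674 → 1.967 bits.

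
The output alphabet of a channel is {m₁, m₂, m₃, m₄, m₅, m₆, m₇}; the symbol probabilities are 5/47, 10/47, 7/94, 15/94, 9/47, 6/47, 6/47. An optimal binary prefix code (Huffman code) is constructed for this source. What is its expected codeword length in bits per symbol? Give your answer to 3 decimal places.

Repeatedly combine the two least-probable nodes; the expected code length is the sum of the merged weights.
merge 7/94 + 5/47 → 17/94
merge 6/47 + 6/47 → 12/47
merge 15/94 + 17/94 → 16/47
merge 9/47 + 10/47 → 19/47
merge 12/47 + 16/47 → 28/47
merge 19/47 + 28/47 → 1
L = 17/94 + 12/47 + 16/47 + 19/47 + 28/47 + 1 = 261/94 ≈ 2.777 bits/symbol.

2.777 bits/symbol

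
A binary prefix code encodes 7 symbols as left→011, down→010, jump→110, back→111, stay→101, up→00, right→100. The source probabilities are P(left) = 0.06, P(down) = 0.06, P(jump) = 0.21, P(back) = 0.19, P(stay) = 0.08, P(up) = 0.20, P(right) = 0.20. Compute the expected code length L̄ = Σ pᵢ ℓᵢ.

2.8 bits/symbol

L̄ = Σ pᵢ·ℓᵢ = 0.06·3 + 0.06·3 + 0.21·3 + 0.19·3 + 0.08·3 + 0.20·2 + 0.20·3 = 2.8 bits/symbol.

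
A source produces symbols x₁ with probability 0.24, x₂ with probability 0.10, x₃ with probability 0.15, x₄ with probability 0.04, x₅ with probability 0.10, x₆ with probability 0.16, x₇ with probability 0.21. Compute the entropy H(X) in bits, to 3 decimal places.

H = −Σ pᵢ log₂ pᵢ.
−0.24·log₂(0.24) = 0.4941
−0.10·log₂(0.10) = 0.3322
−0.15·log₂(0.15) = 0.4105
−0.04·log₂(0.04) = 0.1858
−0.10·log₂(0.10) = 0.3322
−0.16·log₂(0.16) = 0.4230
−0.21·log₂(0.21) = 0.4728
Sum ≈ 2.6507 → 2.651 bits.

2.651 bits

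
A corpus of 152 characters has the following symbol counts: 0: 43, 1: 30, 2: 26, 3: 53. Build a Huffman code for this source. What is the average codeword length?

2 bits/symbol

Probabilities are the counts divided by 152.
Repeatedly combine the two least-probable nodes; the expected code length is the sum of the merged weights.
merge 13/76 + 15/76 → 7/19
merge 43/152 + 53/152 → 12/19
merge 7/19 + 12/19 → 1
L = 7/19 + 12/19 + 1 = 2 bits/symbol.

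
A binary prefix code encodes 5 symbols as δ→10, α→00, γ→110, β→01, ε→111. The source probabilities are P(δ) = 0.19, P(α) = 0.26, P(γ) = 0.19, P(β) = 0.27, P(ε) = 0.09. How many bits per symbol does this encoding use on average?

2.28 bits/symbol

L̄ = Σ pᵢ·ℓᵢ = 0.19·2 + 0.26·2 + 0.19·3 + 0.27·2 + 0.09·3 = 2.28 bits/symbol.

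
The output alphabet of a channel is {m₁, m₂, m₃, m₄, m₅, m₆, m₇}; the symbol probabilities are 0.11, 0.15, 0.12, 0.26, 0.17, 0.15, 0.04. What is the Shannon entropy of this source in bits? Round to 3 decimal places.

H = −Σ pᵢ log₂ pᵢ.
−0.11·log₂(0.11) = 0.3503
−0.15·log₂(0.15) = 0.4105
−0.12·log₂(0.12) = 0.3671
−0.26·log₂(0.26) = 0.5053
−0.17·log₂(0.17) = 0.4346
−0.15·log₂(0.15) = 0.4105
−0.04·log₂(0.04) = 0.1858
Sum ≈ 2.6641 → 2.664 bits.

2.664 bits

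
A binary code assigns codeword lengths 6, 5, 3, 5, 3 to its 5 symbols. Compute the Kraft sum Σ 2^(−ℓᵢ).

0.328125

With common denominator 2^6 = 64: Σ 2^(−ℓᵢ) = 1/64 + 2/64 + 8/64 + 2/64 + 8/64 = 21/64 = 0.328125.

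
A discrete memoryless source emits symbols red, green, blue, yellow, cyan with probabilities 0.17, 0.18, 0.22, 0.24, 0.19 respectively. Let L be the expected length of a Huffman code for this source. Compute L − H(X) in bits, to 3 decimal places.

Entropy H = −Σ p log₂ p ≈ 2.3098 bits.
Huffman merges: 17/100+9/50→7/20; 19/100+11/50→41/100; 6/25+7/20→59/100; 41/100+59/100→1. L = 47/20 ≈ 2.3500.
L − H = 2.3500 − 2.3098 = 0.040 bits.

0.040 bits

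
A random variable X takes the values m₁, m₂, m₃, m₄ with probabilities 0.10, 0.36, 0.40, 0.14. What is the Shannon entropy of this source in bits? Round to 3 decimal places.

H = −Σ pᵢ log₂ pᵢ.
−0.10·log₂(0.10) = 0.3322
−0.36·log₂(0.36) = 0.5306
−0.40·log₂(0.40) = 0.5288
−0.14·log₂(0.14) = 0.3971
Sum ≈ 1.7887 → 1.789 bits.

1.789 bits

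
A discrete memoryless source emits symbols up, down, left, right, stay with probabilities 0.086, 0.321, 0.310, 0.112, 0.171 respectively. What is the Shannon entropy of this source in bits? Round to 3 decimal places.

H = −Σ pᵢ log₂ pᵢ.
−0.086·log₂(0.086) = 0.3044
−0.321·log₂(0.321) = 0.5262
−0.310·log₂(0.310) = 0.5238
−0.112·log₂(0.112) = 0.3537
−0.171·log₂(0.171) = 0.4357
Sum ≈ 2.1439 → 2.144 bits.

2.144 bits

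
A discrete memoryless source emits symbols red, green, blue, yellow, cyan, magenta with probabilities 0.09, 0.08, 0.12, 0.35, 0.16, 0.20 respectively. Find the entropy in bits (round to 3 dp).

H = −Σ pᵢ log₂ pᵢ.
−0.09·log₂(0.09) = 0.3127
−0.08·log₂(0.08) = 0.2915
−0.12·log₂(0.12) = 0.3671
−0.35·log₂(0.35) = 0.5301
−0.16·log₂(0.16) = 0.4230
−0.20·log₂(0.20) = 0.4644
Sum ≈ 2.3887 → 2.389 bits.

2.389 bits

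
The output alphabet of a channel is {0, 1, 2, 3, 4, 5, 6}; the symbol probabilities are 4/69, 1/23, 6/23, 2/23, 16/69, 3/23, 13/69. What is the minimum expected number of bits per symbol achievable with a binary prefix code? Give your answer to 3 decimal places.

Repeatedly combine the two least-probable nodes; the expected code length is the sum of the merged weights.
merge 1/23 + 4/69 → 7/69
merge 2/23 + 7/69 → 13/69
merge 3/23 + 13/69 → 22/69
merge 13/69 + 16/69 → 29/69
merge 6/23 + 22/69 → 40/69
merge 29/69 + 40/69 → 1
L = 7/69 + 13/69 + 22/69 + 29/69 + 40/69 + 1 = 60/23 ≈ 2.609 bits/symbol.

2.609 bits/symbol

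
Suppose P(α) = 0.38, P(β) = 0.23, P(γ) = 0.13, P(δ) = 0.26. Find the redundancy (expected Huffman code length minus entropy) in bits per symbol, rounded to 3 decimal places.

Entropy H = −Σ p log₂ p ≈ 1.9061 bits.
Huffman merges: 13/100+23/100→9/25; 13/50+9/25→31/50; 19/50+31/50→1. L = 99/50 ≈ 1.9800.
L − H = 1.9800 − 1.9061 = 0.074 bits.

0.074 bits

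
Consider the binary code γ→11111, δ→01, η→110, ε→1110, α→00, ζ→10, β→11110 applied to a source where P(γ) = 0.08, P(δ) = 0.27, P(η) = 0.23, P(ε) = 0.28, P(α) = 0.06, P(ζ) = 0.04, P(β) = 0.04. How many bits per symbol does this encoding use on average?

3.15 bits/symbol

L̄ = Σ pᵢ·ℓᵢ = 0.08·5 + 0.27·2 + 0.23·3 + 0.28·4 + 0.06·2 + 0.04·2 + 0.04·5 = 3.15 bits/symbol.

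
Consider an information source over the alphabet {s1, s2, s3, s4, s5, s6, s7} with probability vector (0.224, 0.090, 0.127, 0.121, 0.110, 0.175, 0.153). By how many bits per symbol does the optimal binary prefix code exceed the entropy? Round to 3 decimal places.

0.028 bits

Entropy H = −Σ p log₂ p ≈ 2.7476 bits.
Huffman merges: 9/100+11/100→1/5; 121/1000+127/1000→31/125; 153/1000+7/40→41/125; 1/5+28/125→53/125; 31/125+41/125→72/125; 53/125+72/125→1. L = 347/125 ≈ 2.7760.
L − H = 2.7760 − 2.7476 = 0.028 bits.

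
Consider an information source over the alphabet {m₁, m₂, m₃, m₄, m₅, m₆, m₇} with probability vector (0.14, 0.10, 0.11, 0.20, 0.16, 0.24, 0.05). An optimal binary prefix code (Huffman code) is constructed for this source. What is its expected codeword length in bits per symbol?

2.71 bits/symbol

Repeatedly combine the two least-probable nodes; the expected code length is the sum of the merged weights.
merge 1/20 + 1/10 → 3/20
merge 11/100 + 7/50 → 1/4
merge 3/20 + 4/25 → 31/100
merge 1/5 + 6/25 → 11/25
merge 1/4 + 31/100 → 14/25
merge 11/25 + 14/25 → 1
L = 3/20 + 1/4 + 31/100 + 11/25 + 14/25 + 1 = 271/100 = 2.71 bits/symbol.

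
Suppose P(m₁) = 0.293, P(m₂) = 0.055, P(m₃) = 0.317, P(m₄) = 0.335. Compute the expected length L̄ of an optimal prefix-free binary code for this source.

2 bits/symbol

Repeatedly combine the two least-probable nodes; the expected code length is the sum of the merged weights.
merge 11/200 + 293/1000 → 87/250
merge 317/1000 + 67/200 → 163/250
merge 87/250 + 163/250 → 1
L = 87/250 + 163/250 + 1 = 2 bits/symbol.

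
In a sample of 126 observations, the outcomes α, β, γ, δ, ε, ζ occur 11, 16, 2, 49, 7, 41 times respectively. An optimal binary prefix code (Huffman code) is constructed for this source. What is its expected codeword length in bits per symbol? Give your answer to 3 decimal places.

Probabilities are the counts divided by 126.
Repeatedly combine the two least-probable nodes; the expected code length is the sum of the merged weights.
merge 1/63 + 1/18 → 1/14
merge 1/14 + 11/126 → 10/63
merge 8/63 + 10/63 → 2/7
merge 2/7 + 41/126 → 11/18
merge 7/18 + 11/18 → 1
L = 1/14 + 10/63 + 2/7 + 11/18 + 1 = 134/63 ≈ 2.127 bits/symbol.

2.127 bits/symbol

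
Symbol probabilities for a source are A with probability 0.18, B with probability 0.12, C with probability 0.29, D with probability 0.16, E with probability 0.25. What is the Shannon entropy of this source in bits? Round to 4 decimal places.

2.2533 bits

H = −Σ pᵢ log₂ pᵢ.
−0.18·log₂(0.18) = 0.4453
−0.12·log₂(0.12) = 0.3671
−0.29·log₂(0.29) = 0.5179
−0.16·log₂(0.16) = 0.4230
−0.25·log₂(0.25) = 0.5000
Sum ≈ 2.2533 → 2.2533 bits.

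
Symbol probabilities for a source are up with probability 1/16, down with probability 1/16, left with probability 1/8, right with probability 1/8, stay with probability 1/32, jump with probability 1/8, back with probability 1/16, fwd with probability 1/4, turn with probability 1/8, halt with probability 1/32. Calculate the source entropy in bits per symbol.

Each probability is a power of 1/2, so log₂(1/p) is an integer.
H = Σ p·log₂(1/p) = 1/16·4 + 1/16·4 + 1/8·3 + 1/8·3 + 1/32·5 + 1/8·3 + 1/16·4 + 1/4·2 + 1/8·3 + 1/32·5 = 3.0625 bits.

3.0625 bits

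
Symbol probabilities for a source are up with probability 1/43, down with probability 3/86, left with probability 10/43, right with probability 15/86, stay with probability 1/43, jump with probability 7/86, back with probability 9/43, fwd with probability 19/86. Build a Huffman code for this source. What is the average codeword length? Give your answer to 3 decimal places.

2.628 bits/symbol

Repeatedly combine the two least-probable nodes; the expected code length is the sum of the merged weights.
merge 1/43 + 1/43 → 2/43
merge 3/86 + 2/43 → 7/86
merge 7/86 + 7/86 → 7/43
merge 7/43 + 15/86 → 29/86
merge 9/43 + 19/86 → 37/86
merge 10/43 + 29/86 → 49/86
merge 37/86 + 49/86 → 1
L = 2/43 + 7/86 + 7/43 + 29/86 + 37/86 + 49/86 + 1 = 113/43 ≈ 2.628 bits/symbol.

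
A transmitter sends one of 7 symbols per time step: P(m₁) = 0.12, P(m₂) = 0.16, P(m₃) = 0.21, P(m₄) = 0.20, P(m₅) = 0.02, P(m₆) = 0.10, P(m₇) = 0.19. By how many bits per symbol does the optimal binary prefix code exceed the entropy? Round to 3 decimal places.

Entropy H = −Σ p log₂ p ≈ 2.6276 bits.
Huffman merges: 1/50+1/10→3/25; 3/25+3/25→6/25; 4/25+19/100→7/20; 1/5+21/100→41/100; 6/25+7/20→59/100; 41/100+59/100→1. L = 271/100 ≈ 2.7100.
L − H = 2.7100 − 2.6276 = 0.082 bits.

0.082 bits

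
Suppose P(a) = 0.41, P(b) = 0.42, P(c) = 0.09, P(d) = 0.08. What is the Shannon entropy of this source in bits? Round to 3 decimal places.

H = −Σ pᵢ log₂ pᵢ.
−0.41·log₂(0.41) = 0.5274
−0.42·log₂(0.42) = 0.5256
−0.09·log₂(0.09) = 0.3127
−0.08·log₂(0.08) = 0.2915
Sum ≈ 1.6572 → 1.657 bits.

1.657 bits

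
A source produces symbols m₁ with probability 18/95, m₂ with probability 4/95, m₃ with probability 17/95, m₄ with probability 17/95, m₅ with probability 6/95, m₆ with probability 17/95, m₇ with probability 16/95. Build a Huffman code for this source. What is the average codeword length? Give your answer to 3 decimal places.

2.737 bits/symbol

Repeatedly combine the two least-probable nodes; the expected code length is the sum of the merged weights.
merge 4/95 + 6/95 → 2/19
merge 2/19 + 16/95 → 26/95
merge 17/95 + 17/95 → 34/95
merge 17/95 + 18/95 → 7/19
merge 26/95 + 34/95 → 12/19
merge 7/19 + 12/19 → 1
L = 2/19 + 26/95 + 34/95 + 7/19 + 12/19 + 1 = 52/19 ≈ 2.737 bits/symbol.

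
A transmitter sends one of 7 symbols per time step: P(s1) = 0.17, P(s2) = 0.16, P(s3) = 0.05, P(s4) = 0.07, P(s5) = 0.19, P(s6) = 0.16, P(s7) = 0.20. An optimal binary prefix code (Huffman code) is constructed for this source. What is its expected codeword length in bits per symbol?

2.73 bits/symbol

Repeatedly combine the two least-probable nodes; the expected code length is the sum of the merged weights.
merge 1/20 + 7/100 → 3/25
merge 3/25 + 4/25 → 7/25
merge 4/25 + 17/100 → 33/100
merge 19/100 + 1/5 → 39/100
merge 7/25 + 33/100 → 61/100
merge 39/100 + 61/100 → 1
L = 3/25 + 7/25 + 33/100 + 39/100 + 61/100 + 1 = 273/100 = 2.73 bits/symbol.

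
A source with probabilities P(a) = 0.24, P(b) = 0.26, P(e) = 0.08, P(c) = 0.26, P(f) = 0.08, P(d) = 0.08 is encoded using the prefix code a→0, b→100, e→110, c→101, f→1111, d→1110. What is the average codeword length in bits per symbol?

2.68 bits/symbol

L̄ = Σ pᵢ·ℓᵢ = 0.24·1 + 0.26·3 + 0.08·3 + 0.26·3 + 0.08·4 + 0.08·4 = 2.68 bits/symbol.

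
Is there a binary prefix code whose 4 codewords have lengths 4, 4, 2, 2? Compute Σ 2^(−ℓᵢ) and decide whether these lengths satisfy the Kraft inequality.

0.625; yes

With common denominator 2^4 = 16: Σ 2^(−ℓᵢ) = 1/16 + 1/16 + 4/16 + 4/16 = 10/16 = 0.625.
Kraft's inequality requires Σ ≤ 1; here Σ = 0.625 ≤ 1, so such a prefix code exists.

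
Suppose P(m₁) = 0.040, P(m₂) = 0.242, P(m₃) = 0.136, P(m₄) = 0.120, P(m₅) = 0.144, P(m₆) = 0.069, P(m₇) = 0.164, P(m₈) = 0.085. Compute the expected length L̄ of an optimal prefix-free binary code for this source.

2.867 bits/symbol

Repeatedly combine the two least-probable nodes; the expected code length is the sum of the merged weights.
merge 1/25 + 69/1000 → 109/1000
merge 17/200 + 109/1000 → 97/500
merge 3/25 + 17/125 → 32/125
merge 18/125 + 41/250 → 77/250
merge 97/500 + 121/500 → 109/250
merge 32/125 + 77/250 → 141/250
merge 109/250 + 141/250 → 1
L = 109/1000 + 97/500 + 32/125 + 77/250 + 109/250 + 141/250 + 1 = 2867/1000 = 2.867 bits/symbol.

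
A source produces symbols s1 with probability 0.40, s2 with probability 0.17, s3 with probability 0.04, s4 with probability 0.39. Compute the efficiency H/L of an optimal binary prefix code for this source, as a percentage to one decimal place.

92.8%

Entropy H = −Σ p log₂ p ≈ 1.6789 bits.
Huffman merges: 1/25+17/100→21/100; 21/100+39/100→3/5; 2/5+3/5→1. L = 181/100 ≈ 1.8100.
Efficiency = H/L = 1.6789/1.8100 = 92.8%.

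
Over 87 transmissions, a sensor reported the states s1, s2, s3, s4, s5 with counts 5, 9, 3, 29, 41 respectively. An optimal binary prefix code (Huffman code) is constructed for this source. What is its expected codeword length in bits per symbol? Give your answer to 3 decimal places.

Probabilities are the counts divided by 87.
Repeatedly combine the two least-probable nodes; the expected code length is the sum of the merged weights.
merge 1/29 + 5/87 → 8/87
merge 8/87 + 3/29 → 17/87
merge 17/87 + 1/3 → 46/87
merge 41/87 + 46/87 → 1
L = 8/87 + 17/87 + 46/87 + 1 = 158/87 ≈ 1.816 bits/symbol.

1.816 bits/symbol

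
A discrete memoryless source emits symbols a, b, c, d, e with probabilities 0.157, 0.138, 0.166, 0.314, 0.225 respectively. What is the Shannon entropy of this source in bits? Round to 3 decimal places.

2.253 bits

H = −Σ pᵢ log₂ pᵢ.
−0.157·log₂(0.157) = 0.4194
−0.138·log₂(0.138) = 0.3943
−0.166·log₂(0.166) = 0.4301
−0.314·log₂(0.314) = 0.5247
−0.225·log₂(0.225) = 0.4842
Sum ≈ 2.2527 → 2.253 bits.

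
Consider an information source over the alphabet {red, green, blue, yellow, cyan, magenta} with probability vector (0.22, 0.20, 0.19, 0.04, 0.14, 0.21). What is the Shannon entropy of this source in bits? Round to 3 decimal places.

H = −Σ pᵢ log₂ pᵢ.
−0.22·log₂(0.22) = 0.4806
−0.20·log₂(0.20) = 0.4644
−0.19·log₂(0.19) = 0.4552
−0.04·log₂(0.04) = 0.1858
−0.14·log₂(0.14) = 0.3971
−0.21·log₂(0.21) = 0.4728
Sum ≈ 2.4559 → 2.456 bits.

2.456 bits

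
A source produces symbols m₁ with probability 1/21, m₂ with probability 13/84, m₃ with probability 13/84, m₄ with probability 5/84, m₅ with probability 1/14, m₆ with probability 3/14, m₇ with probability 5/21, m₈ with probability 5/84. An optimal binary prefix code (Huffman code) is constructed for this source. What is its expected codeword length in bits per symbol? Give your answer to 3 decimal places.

Repeatedly combine the two least-probable nodes; the expected code length is the sum of the merged weights.
merge 1/21 + 5/84 → 3/28
merge 5/84 + 1/14 → 11/84
merge 3/28 + 11/84 → 5/21
merge 13/84 + 13/84 → 13/42
merge 3/14 + 5/21 → 19/42
merge 5/21 + 13/42 → 23/42
merge 19/42 + 23/42 → 1
L = 3/28 + 11/84 + 5/21 + 13/42 + 19/42 + 23/42 + 1 = 39/14 ≈ 2.786 bits/symbol.

2.786 bits/symbol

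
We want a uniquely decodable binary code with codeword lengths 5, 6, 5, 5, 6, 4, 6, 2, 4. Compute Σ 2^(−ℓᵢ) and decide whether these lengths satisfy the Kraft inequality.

0.515625; yes

With common denominator 2^6 = 64: Σ 2^(−ℓᵢ) = 2/64 + 1/64 + 2/64 + 2/64 + 1/64 + 4/64 + 1/64 + 16/64 + 4/64 = 33/64 = 0.515625.
Kraft's inequality requires Σ ≤ 1; here Σ = 0.515625 ≤ 1, so such a prefix code exists.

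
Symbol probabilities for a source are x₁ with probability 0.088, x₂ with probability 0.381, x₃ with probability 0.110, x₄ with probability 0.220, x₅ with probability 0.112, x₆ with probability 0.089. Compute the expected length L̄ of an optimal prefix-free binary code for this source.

2.399 bits/symbol

Repeatedly combine the two least-probable nodes; the expected code length is the sum of the merged weights.
merge 11/125 + 89/1000 → 177/1000
merge 11/100 + 14/125 → 111/500
merge 177/1000 + 11/50 → 397/1000
merge 111/500 + 381/1000 → 603/1000
merge 397/1000 + 603/1000 → 1
L = 177/1000 + 111/500 + 397/1000 + 603/1000 + 1 = 2399/1000 = 2.399 bits/symbol.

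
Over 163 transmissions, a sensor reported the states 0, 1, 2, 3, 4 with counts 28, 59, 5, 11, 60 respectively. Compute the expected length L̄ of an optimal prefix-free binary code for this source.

2 bits/symbol

Probabilities are the counts divided by 163.
Repeatedly combine the two least-probable nodes; the expected code length is the sum of the merged weights.
merge 5/163 + 11/163 → 16/163
merge 16/163 + 28/163 → 44/163
merge 44/163 + 59/163 → 103/163
merge 60/163 + 103/163 → 1
L = 16/163 + 44/163 + 103/163 + 1 = 2 bits/symbol.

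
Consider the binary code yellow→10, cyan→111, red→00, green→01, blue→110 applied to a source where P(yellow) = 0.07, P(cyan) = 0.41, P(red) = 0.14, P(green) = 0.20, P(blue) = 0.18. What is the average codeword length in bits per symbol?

2.59 bits/symbol

L̄ = Σ pᵢ·ℓᵢ = 0.07·2 + 0.41·3 + 0.14·2 + 0.20·2 + 0.18·3 = 2.59 bits/symbol.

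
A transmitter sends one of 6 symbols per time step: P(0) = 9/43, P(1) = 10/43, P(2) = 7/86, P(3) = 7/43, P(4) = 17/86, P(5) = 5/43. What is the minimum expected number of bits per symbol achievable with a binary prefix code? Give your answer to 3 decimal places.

2.558 bits/symbol

Repeatedly combine the two least-probable nodes; the expected code length is the sum of the merged weights.
merge 7/86 + 5/43 → 17/86
merge 7/43 + 17/86 → 31/86
merge 17/86 + 9/43 → 35/86
merge 10/43 + 31/86 → 51/86
merge 35/86 + 51/86 → 1
L = 17/86 + 31/86 + 35/86 + 51/86 + 1 = 110/43 ≈ 2.558 bits/symbol.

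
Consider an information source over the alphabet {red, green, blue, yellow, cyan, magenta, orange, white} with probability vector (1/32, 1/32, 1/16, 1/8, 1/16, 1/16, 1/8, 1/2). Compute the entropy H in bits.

2.3125 bits

Each probability is a power of 1/2, so log₂(1/p) is an integer.
H = Σ p·log₂(1/p) = 1/32·5 + 1/32·5 + 1/16·4 + 1/8·3 + 1/16·4 + 1/16·4 + 1/8·3 + 1/2·1 = 2.3125 bits.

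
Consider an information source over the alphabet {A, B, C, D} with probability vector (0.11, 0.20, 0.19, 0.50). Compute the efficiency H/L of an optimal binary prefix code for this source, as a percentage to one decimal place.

Entropy H = −Σ p log₂ p ≈ 1.7699 bits.
Huffman merges: 11/100+19/100→3/10; 1/5+3/10→1/2; 1/2+1/2→1. L = 9/5 ≈ 1.8000.
Efficiency = H/L = 1.7699/1.8000 = 98.3%.

98.3%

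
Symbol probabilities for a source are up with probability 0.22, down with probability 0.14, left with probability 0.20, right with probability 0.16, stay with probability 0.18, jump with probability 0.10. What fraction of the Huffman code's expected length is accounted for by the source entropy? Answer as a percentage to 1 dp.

Entropy H = −Σ p log₂ p ≈ 2.5426 bits.
Huffman merges: 1/10+7/50→6/25; 4/25+9/50→17/50; 1/5+11/50→21/50; 6/25+17/50→29/50; 21/50+29/50→1. L = 129/50 ≈ 2.5800.
Efficiency = H/L = 2.5426/2.5800 = 98.5%.

98.5%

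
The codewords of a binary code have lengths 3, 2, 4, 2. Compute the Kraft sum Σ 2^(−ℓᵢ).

With common denominator 2^4 = 16: Σ 2^(−ℓᵢ) = 2/16 + 4/16 + 1/16 + 4/16 = 11/16 = 0.6875.

0.6875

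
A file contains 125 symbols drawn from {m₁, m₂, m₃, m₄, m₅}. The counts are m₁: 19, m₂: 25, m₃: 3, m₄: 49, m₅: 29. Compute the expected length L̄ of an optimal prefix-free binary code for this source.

2.16 bits/symbol

Probabilities are the counts divided by 125.
Repeatedly combine the two least-probable nodes; the expected code length is the sum of the merged weights.
merge 3/125 + 19/125 → 22/125
merge 22/125 + 1/5 → 47/125
merge 29/125 + 47/125 → 76/125
merge 49/125 + 76/125 → 1
L = 22/125 + 47/125 + 76/125 + 1 = 54/25 = 2.16 bits/symbol.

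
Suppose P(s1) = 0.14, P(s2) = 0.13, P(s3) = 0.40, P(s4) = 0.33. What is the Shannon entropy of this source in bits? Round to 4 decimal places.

H = −Σ pᵢ log₂ pᵢ.
−0.14·log₂(0.14) = 0.3971
−0.13·log₂(0.13) = 0.3826
−0.40·log₂(0.40) = 0.5288
−0.33·log₂(0.33) = 0.5278
Sum ≈ 1.8363 → 1.8363 bits.

1.8363 bits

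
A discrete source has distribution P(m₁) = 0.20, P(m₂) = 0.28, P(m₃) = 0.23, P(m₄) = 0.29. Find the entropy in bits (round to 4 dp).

H = −Σ pᵢ log₂ pᵢ.
−0.20·log₂(0.20) = 0.4644
−0.28·log₂(0.28) = 0.5142
−0.23·log₂(0.23) = 0.4877
−0.29·log₂(0.29) = 0.5179
Sum ≈ 1.9842 → 1.9842 bits.

1.9842 bits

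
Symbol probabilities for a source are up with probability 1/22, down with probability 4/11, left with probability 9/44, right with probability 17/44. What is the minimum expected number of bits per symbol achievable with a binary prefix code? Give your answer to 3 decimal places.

Repeatedly combine the two least-probable nodes; the expected code length is the sum of the merged weights.
merge 1/22 + 9/44 → 1/4
merge 1/4 + 4/11 → 27/44
merge 17/44 + 27/44 → 1
L = 1/4 + 27/44 + 1 = 41/22 ≈ 1.864 bits/symbol.

1.864 bits/symbol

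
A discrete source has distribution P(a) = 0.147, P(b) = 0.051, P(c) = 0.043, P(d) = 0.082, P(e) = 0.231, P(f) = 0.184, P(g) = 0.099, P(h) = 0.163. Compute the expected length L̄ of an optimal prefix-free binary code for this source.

Repeatedly combine the two least-probable nodes; the expected code length is the sum of the merged weights.
merge 43/1000 + 51/1000 → 47/500
merge 41/500 + 47/500 → 22/125
merge 99/1000 + 147/1000 → 123/500
merge 163/1000 + 22/125 → 339/1000
merge 23/125 + 231/1000 → 83/200
merge 123/500 + 339/1000 → 117/200
merge 83/200 + 117/200 → 1
L = 47/500 + 22/125 + 123/500 + 339/1000 + 83/200 + 117/200 + 1 = 571/200 = 2.855 bits/symbol.

2.855 bits/symbol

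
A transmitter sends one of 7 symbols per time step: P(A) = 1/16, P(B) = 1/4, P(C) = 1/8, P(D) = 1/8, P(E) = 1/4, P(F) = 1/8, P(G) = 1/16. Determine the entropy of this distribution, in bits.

Each probability is a power of 1/2, so log₂(1/p) is an integer.
H = Σ p·log₂(1/p) = 1/16·4 + 1/4·2 + 1/8·3 + 1/8·3 + 1/4·2 + 1/8·3 + 1/16·4 = 2.625 bits.

2.625 bits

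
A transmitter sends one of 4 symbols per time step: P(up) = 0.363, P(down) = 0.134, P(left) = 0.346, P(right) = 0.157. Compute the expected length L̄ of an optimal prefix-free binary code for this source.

Repeatedly combine the two least-probable nodes; the expected code length is the sum of the merged weights.
merge 67/500 + 157/1000 → 291/1000
merge 291/1000 + 173/500 → 637/1000
merge 363/1000 + 637/1000 → 1
L = 291/1000 + 637/1000 + 1 = 241/125 = 1.928 bits/symbol.

1.928 bits/symbol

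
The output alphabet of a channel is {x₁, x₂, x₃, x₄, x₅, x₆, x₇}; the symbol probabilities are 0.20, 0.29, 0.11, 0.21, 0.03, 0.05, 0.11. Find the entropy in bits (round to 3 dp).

H = −Σ pᵢ log₂ pᵢ.
−0.20·log₂(0.20) = 0.4644
−0.29·log₂(0.29) = 0.5179
−0.11·log₂(0.11) = 0.3503
−0.21·log₂(0.21) = 0.4728
−0.03·log₂(0.03) = 0.1518
−0.05·log₂(0.05) = 0.2161
−0.11·log₂(0.11) = 0.3503
Sum ≈ 2.5235 → 2.524 bits.

2.524 bits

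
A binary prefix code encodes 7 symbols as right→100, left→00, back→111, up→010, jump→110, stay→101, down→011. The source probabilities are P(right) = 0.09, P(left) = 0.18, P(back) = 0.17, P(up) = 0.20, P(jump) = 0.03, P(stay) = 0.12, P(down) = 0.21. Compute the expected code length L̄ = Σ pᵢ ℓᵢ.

2.82 bits/symbol

L̄ = Σ pᵢ·ℓᵢ = 0.09·3 + 0.18·2 + 0.17·3 + 0.20·3 + 0.03·3 + 0.12·3 + 0.21·3 = 2.82 bits/symbol.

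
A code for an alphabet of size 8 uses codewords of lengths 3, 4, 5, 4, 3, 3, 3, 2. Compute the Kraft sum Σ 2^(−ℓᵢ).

With common denominator 2^5 = 32: Σ 2^(−ℓᵢ) = 4/32 + 2/32 + 1/32 + 2/32 + 4/32 + 4/32 + 4/32 + 8/32 = 29/32 = 0.90625.

0.90625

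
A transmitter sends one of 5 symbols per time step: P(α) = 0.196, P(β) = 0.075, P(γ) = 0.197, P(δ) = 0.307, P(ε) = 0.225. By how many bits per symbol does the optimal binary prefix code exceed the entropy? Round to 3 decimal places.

Entropy H = −Σ p log₂ p ≈ 2.2100 bits.
Huffman merges: 3/40+49/250→271/1000; 197/1000+9/40→211/500; 271/1000+307/1000→289/500; 211/500+289/500→1. L = 2271/1000 ≈ 2.2710.
L − H = 2.2710 − 2.2100 = 0.061 bits.

0.061 bits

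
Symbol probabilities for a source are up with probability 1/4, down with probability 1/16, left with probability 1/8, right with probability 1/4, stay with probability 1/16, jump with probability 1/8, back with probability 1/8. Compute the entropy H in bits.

2.625 bits

Each probability is a power of 1/2, so log₂(1/p) is an integer.
H = Σ p·log₂(1/p) = 1/4·2 + 1/16·4 + 1/8·3 + 1/4·2 + 1/16·4 + 1/8·3 + 1/8·3 = 2.625 bits.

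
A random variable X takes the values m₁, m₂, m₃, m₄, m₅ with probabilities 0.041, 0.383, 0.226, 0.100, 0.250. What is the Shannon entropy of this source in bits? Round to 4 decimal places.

H = −Σ pᵢ log₂ pᵢ.
−0.041·log₂(0.041) = 0.1889
−0.383·log₂(0.383) = 0.5303
−0.226·log₂(0.226) = 0.4849
−0.100·log₂(0.100) = 0.3322
−0.250·log₂(0.250) = 0.5000
Sum ≈ 2.0363 → 2.0363 bits.

2.0363 bits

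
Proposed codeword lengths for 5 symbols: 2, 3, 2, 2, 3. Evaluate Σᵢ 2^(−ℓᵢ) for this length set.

With common denominator 2^3 = 8: Σ 2^(−ℓᵢ) = 2/8 + 1/8 + 2/8 + 2/8 + 1/8 = 8/8 = 1.

1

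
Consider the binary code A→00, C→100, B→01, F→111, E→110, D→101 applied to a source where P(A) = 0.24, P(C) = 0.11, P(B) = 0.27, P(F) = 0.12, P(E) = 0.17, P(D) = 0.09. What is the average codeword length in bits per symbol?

L̄ = Σ pᵢ·ℓᵢ = 0.24·2 + 0.11·3 + 0.27·2 + 0.12·3 + 0.17·3 + 0.09·3 = 2.49 bits/symbol.

2.49 bits/symbol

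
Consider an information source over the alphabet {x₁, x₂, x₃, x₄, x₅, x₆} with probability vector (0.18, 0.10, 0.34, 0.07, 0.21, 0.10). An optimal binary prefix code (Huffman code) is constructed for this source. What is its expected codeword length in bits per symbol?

Repeatedly combine the two least-probable nodes; the expected code length is the sum of the merged weights.
merge 7/100 + 1/10 → 17/100
merge 1/10 + 17/100 → 27/100
merge 9/50 + 21/100 → 39/100
merge 27/100 + 17/50 → 61/100
merge 39/100 + 61/100 → 1
L = 17/100 + 27/100 + 39/100 + 61/100 + 1 = 61/25 = 2.44 bits/symbol.

2.44 bits/symbol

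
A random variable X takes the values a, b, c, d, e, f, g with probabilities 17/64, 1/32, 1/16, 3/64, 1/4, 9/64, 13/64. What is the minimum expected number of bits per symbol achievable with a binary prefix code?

2.5 bits/symbol

Repeatedly combine the two least-probable nodes; the expected code length is the sum of the merged weights.
merge 1/32 + 3/64 → 5/64
merge 1/16 + 5/64 → 9/64
merge 9/64 + 9/64 → 9/32
merge 13/64 + 1/4 → 29/64
merge 17/64 + 9/32 → 35/64
merge 29/64 + 35/64 → 1
L = 5/64 + 9/64 + 9/32 + 29/64 + 35/64 + 1 = 5/2 = 2.5 bits/symbol.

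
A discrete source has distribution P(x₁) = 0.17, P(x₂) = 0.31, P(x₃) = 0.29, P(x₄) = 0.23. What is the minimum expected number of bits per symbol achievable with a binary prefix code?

2 bits/symbol

Repeatedly combine the two least-probable nodes; the expected code length is the sum of the merged weights.
merge 17/100 + 23/100 → 2/5
merge 29/100 + 31/100 → 3/5
merge 2/5 + 3/5 → 1
L = 2/5 + 3/5 + 1 = 2 bits/symbol.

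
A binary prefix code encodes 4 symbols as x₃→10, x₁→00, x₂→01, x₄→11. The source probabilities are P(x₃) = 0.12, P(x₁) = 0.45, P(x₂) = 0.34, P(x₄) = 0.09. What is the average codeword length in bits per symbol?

L̄ = Σ pᵢ·ℓᵢ = 0.12·2 + 0.45·2 + 0.34·2 + 0.09·2 = 2 bits/symbol.

2 bits/symbol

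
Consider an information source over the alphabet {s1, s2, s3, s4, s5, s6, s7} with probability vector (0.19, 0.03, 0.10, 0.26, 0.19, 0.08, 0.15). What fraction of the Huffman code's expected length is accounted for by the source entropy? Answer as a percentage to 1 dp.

Entropy H = −Σ p log₂ p ≈ 2.6018 bits.
Huffman merges: 3/100+2/25→11/100; 1/10+11/100→21/100; 3/20+19/100→17/50; 19/100+21/100→2/5; 13/50+17/50→3/5; 2/5+3/5→1. L = 133/50 ≈ 2.6600.
Efficiency = H/L = 2.6018/2.6600 = 97.8%.

97.8%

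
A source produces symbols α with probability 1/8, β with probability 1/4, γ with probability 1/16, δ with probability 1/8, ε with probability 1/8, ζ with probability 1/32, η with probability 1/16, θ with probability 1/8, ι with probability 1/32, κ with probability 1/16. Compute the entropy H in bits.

3.0625 bits

Each probability is a power of 1/2, so log₂(1/p) is an integer.
H = Σ p·log₂(1/p) = 1/8·3 + 1/4·2 + 1/16·4 + 1/8·3 + 1/8·3 + 1/32·5 + 1/16·4 + 1/8·3 + 1/32·5 + 1/16·4 = 3.0625 bits.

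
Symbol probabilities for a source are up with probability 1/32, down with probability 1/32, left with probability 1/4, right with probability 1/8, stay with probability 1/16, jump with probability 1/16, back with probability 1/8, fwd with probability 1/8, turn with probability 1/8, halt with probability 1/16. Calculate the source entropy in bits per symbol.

Each probability is a power of 1/2, so log₂(1/p) is an integer.
H = Σ p·log₂(1/p) = 1/32·5 + 1/32·5 + 1/4·2 + 1/8·3 + 1/16·4 + 1/16·4 + 1/8·3 + 1/8·3 + 1/8·3 + 1/16·4 = 3.0625 bits.

3.0625 bits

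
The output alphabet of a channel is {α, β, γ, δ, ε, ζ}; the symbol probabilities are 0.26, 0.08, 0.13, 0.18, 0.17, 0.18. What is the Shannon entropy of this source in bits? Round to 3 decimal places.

H = −Σ pᵢ log₂ pᵢ.
−0.26·log₂(0.26) = 0.5053
−0.08·log₂(0.08) = 0.2915
−0.13·log₂(0.13) = 0.3826
−0.18·log₂(0.18) = 0.4453
−0.17·log₂(0.17) = 0.4346
−0.18·log₂(0.18) = 0.4453
Sum ≈ 2.5046 → 2.505 bits.

2.505 bits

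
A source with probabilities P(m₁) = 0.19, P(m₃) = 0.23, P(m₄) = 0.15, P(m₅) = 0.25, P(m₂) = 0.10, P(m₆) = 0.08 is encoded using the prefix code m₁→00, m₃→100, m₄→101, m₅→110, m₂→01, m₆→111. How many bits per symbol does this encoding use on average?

2.71 bits/symbol

L̄ = Σ pᵢ·ℓᵢ = 0.19·2 + 0.23·3 + 0.15·3 + 0.25·3 + 0.10·2 + 0.08·3 = 2.71 bits/symbol.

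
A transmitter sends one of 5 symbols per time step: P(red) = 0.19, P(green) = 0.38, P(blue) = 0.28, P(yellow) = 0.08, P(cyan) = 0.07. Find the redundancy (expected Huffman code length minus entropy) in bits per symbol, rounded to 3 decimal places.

0.050 bits

Entropy H = −Σ p log₂ p ≈ 2.0600 bits.
Huffman merges: 7/100+2/25→3/20; 3/20+19/100→17/50; 7/25+17/50→31/50; 19/50+31/50→1. L = 211/100 ≈ 2.1100.
L − H = 2.1100 − 2.0600 = 0.050 bits.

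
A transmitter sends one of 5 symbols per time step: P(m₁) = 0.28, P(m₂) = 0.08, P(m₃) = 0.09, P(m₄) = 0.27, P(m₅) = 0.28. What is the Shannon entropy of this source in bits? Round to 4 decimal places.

2.1426 bits

H = −Σ pᵢ log₂ pᵢ.
−0.28·log₂(0.28) = 0.5142
−0.08·log₂(0.08) = 0.2915
−0.09·log₂(0.09) = 0.3127
−0.27·log₂(0.27) = 0.5100
−0.28·log₂(0.28) = 0.5142
Sum ≈ 2.1426 → 2.1426 bits.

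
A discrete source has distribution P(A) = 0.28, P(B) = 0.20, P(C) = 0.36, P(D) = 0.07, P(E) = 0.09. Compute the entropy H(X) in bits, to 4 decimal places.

H = −Σ pᵢ log₂ pᵢ.
−0.28·log₂(0.28) = 0.5142
−0.20·log₂(0.20) = 0.4644
−0.36·log₂(0.36) = 0.5306
−0.07·log₂(0.07) = 0.2686
−0.09·log₂(0.09) = 0.3127
Sum ≈ 2.0904 → 2.0904 bits.

2.0904 bits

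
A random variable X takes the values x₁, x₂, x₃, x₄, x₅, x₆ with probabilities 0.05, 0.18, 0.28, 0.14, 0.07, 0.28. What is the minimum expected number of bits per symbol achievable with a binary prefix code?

2.38 bits/symbol

Repeatedly combine the two least-probable nodes; the expected code length is the sum of the merged weights.
merge 1/20 + 7/100 → 3/25
merge 3/25 + 7/50 → 13/50
merge 9/50 + 13/50 → 11/25
merge 7/25 + 7/25 → 14/25
merge 11/25 + 14/25 → 1
L = 3/25 + 13/50 + 11/25 + 14/25 + 1 = 119/50 = 2.38 bits/symbol.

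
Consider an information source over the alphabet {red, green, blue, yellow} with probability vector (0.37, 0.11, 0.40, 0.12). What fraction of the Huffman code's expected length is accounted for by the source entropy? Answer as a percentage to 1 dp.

Entropy H = −Σ p log₂ p ≈ 1.7769 bits.
Huffman merges: 11/100+3/25→23/100; 23/100+37/100→3/5; 2/5+3/5→1. L = 183/100 ≈ 1.8300.
Efficiency = H/L = 1.7769/1.8300 = 97.1%.

97.1%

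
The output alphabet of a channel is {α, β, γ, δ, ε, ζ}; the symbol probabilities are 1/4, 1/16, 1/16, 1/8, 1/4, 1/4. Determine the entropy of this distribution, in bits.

2.375 bits

Each probability is a power of 1/2, so log₂(1/p) is an integer.
H = Σ p·log₂(1/p) = 1/4·2 + 1/16·4 + 1/16·4 + 1/8·3 + 1/4·2 + 1/4·2 = 2.375 bits.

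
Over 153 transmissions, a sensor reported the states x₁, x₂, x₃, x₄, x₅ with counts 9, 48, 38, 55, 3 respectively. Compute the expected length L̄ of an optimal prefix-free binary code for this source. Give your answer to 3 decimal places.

2.046 bits/symbol

Probabilities are the counts divided by 153.
Repeatedly combine the two least-probable nodes; the expected code length is the sum of the merged weights.
merge 1/51 + 1/17 → 4/51
merge 4/51 + 38/153 → 50/153
merge 16/51 + 50/153 → 98/153
merge 55/153 + 98/153 → 1
L = 4/51 + 50/153 + 98/153 + 1 = 313/153 ≈ 2.046 bits/symbol.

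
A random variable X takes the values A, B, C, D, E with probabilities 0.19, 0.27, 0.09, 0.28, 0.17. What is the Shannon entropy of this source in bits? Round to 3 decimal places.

2.227 bits

H = −Σ pᵢ log₂ pᵢ.
−0.19·log₂(0.19) = 0.4552
−0.27·log₂(0.27) = 0.5100
−0.09·log₂(0.09) = 0.3127
−0.28·log₂(0.28) = 0.5142
−0.17·log₂(0.17) = 0.4346
Sum ≈ 2.2267 → 2.227 bits.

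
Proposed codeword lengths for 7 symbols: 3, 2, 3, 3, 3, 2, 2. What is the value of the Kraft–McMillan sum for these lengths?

1.25

With common denominator 2^3 = 8: Σ 2^(−ℓᵢ) = 1/8 + 2/8 + 1/8 + 1/8 + 1/8 + 2/8 + 2/8 = 10/8 = 1.25.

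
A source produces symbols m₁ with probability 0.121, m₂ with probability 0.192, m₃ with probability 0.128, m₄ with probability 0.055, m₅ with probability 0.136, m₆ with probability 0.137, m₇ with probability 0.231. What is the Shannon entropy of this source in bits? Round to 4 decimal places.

H = −Σ pᵢ log₂ pᵢ.
−0.121·log₂(0.121) = 0.3687
−0.192·log₂(0.192) = 0.4571
−0.128·log₂(0.128) = 0.3796
−0.055·log₂(0.055) = 0.2301
−0.136·log₂(0.136) = 0.3915
−0.137·log₂(0.137) = 0.3929
−0.231·log₂(0.231) = 0.4883
Sum ≈ 2.7082 → 2.7082 bits.

2.7082 bits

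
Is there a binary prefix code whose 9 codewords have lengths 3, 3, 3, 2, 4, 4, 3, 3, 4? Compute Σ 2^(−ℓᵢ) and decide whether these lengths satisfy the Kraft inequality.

1.0625; no

With common denominator 2^4 = 16: Σ 2^(−ℓᵢ) = 2/16 + 2/16 + 2/16 + 4/16 + 1/16 + 1/16 + 2/16 + 2/16 + 1/16 = 17/16 = 1.0625.
Kraft's inequality requires Σ ≤ 1; here Σ = 1.0625 > 1, so no such prefix code exists.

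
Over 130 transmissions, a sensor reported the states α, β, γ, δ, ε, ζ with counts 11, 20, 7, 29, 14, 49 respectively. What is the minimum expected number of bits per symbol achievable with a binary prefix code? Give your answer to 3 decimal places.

Probabilities are the counts divided by 130.
Repeatedly combine the two least-probable nodes; the expected code length is the sum of the merged weights.
merge 7/130 + 11/130 → 9/65
merge 7/65 + 9/65 → 16/65
merge 2/13 + 29/130 → 49/130
merge 16/65 + 49/130 → 81/130
merge 49/130 + 81/130 → 1
L = 9/65 + 16/65 + 49/130 + 81/130 + 1 = 31/13 ≈ 2.385 bits/symbol.

2.385 bits/symbol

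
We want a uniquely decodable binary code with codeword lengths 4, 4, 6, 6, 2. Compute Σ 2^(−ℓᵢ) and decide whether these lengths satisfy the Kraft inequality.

0.40625; yes

With common denominator 2^6 = 64: Σ 2^(−ℓᵢ) = 4/64 + 4/64 + 1/64 + 1/64 + 16/64 = 26/64 = 0.40625.
Kraft's inequality requires Σ ≤ 1; here Σ = 0.40625 ≤ 1, so such a prefix code exists.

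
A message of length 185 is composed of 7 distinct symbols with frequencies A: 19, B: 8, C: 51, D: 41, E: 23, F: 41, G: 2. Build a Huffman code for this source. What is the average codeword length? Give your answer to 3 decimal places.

2.492 bits/symbol

Probabilities are the counts divided by 185.
Repeatedly combine the two least-probable nodes; the expected code length is the sum of the merged weights.
merge 2/185 + 8/185 → 2/37
merge 2/37 + 19/185 → 29/185
merge 23/185 + 29/185 → 52/185
merge 41/185 + 41/185 → 82/185
merge 51/185 + 52/185 → 103/185
merge 82/185 + 103/185 → 1
L = 2/37 + 29/185 + 52/185 + 82/185 + 103/185 + 1 = 461/185 ≈ 2.492 bits/symbol.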